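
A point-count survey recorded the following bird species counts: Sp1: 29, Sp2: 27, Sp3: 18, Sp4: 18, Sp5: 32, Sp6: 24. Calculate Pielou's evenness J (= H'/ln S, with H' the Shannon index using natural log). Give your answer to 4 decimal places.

Total N = 29+27+18+18+32+24 = 148, so the proportions are 0.195946, 0.182432, 0.121622, 0.121622, 0.216216, 0.162162 (working shown to 6 dp, full precision carried).
H' = −Σ pᵢ ln pᵢ = −((-0.319376) + (-0.310386) + (-0.256237) + (-0.256237) + (-0.331130) + (-0.294999)) = 1.768365.
With S = 6 species, ln S = 1.791759, so J = 1.768365/1.791759 = 0.986943, i.e. 0.9869 to 4 decimal places.

0.9869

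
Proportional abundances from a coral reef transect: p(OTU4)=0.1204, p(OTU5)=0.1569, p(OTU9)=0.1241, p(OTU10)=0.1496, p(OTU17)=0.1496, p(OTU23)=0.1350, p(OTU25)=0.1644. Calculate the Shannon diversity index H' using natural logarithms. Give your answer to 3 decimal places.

1.940

Each pᵢ ln pᵢ term (working shown to 5 dp, full precision carried): 0.1204×(-2.11694)=-0.25488, 0.1569×(-1.85215)=-0.29060, 0.1241×(-2.08667)=-0.25896, 0.1496×(-1.89979)=-0.28421, 0.1496×(-1.89979)=-0.28421, 0.135×(-2.00248)=-0.27033, 0.1644×(-1.80545)=-0.29682.
Sum = -1.94000, so H' = 1.940.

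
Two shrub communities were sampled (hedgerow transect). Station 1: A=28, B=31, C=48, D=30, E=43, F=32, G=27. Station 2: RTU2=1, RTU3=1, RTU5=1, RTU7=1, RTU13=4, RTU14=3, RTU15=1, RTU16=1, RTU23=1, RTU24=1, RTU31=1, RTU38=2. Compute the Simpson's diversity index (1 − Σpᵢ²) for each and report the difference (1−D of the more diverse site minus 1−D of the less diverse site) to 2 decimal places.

Station 1: N=239, proportions 0.1172, 0.1297, 0.2008, 0.1255, 0.1799, 0.1339, 0.113, giving 1−D = 0.8503 (working shown to 4 dp, full precision carried).
Station 2: N=18, proportions 0.0556, 0.0556, 0.0556, 0.0556, 0.2222, 0.1667, 0.0556, 0.0556, 0.0556, 0.0556, 0.0556, 0.1111, giving 1−D = 0.8827.
Difference = |0.8503 − 0.8827| = 0.0324, i.e. 0.03 to 2 decimal places.

0.03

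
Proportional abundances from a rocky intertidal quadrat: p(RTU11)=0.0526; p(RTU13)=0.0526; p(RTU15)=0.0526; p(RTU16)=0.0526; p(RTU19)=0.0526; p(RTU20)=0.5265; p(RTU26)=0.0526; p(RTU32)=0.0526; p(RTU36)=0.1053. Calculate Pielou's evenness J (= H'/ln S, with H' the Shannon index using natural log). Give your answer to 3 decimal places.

H' = −Σ pᵢ ln pᵢ = −((-0.15491) + (-0.15491) + (-0.15491) + (-0.15491) + (-0.15491) + (-0.33775) + (-0.15491) + (-0.15491) + (-0.23702)) = 1.65914 (working shown to 5 dp, full precision carried).
With S = 9 species, ln S = 2.19722, so J = 1.65914/2.19722 = 0.75511, i.e. 0.755 to 3 decimal places.

0.755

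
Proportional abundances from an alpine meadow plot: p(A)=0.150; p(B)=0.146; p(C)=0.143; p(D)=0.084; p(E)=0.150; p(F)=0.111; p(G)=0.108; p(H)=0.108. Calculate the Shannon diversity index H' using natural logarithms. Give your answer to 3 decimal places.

2.061

Each pᵢ ln pᵢ term (working shown to 5 dp, full precision carried): 0.15×(-1.89712)=-0.28457, 0.146×(-1.92415)=-0.28093, 0.143×(-1.94491)=-0.27812, 0.084×(-2.47694)=-0.20806, 0.15×(-1.89712)=-0.28457, 0.111×(-2.19823)=-0.24400, 0.108×(-2.22562)=-0.24037, 0.108×(-2.22562)=-0.24037.
Sum = -2.06098, so H' = 2.061.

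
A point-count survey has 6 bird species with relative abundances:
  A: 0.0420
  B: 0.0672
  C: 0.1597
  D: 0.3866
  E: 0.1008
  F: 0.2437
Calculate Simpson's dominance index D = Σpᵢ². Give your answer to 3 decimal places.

0.251

D = 0.042² + 0.0672² + 0.1597² + 0.3866² + 0.1008² + 0.2437² = 0.00176 + 0.00452 + 0.02550 + 0.14946 + 0.01016 + 0.05939 = 0.25079 (working shown to 5 dp, full precision carried).
To 3 decimal places, D = 0.251.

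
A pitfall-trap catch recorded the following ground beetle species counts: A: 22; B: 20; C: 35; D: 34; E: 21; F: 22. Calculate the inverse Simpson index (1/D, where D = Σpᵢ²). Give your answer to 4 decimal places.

5.6601

Total N = 22+20+35+34+21+22 = 154, so the proportions are 0.14285714, 0.12987013, 0.22727273, 0.22077922, 0.13636364, 0.14285714 (working shown to 8 dp, full precision carried).
D = 0.14285714² + 0.12987013² + 0.22727273² + 0.22077922² + 0.13636364² + 0.14285714² = 0.02040816 + 0.01686625 + 0.05165289 + 0.04874346 + 0.01859504 + 0.02040816 = 0.17667398.
So 1/D = 5.660143, i.e. 5.6601 to 4 decimal places.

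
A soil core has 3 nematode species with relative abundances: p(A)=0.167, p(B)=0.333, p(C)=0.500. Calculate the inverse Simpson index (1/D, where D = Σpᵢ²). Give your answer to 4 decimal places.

2.5722

D = 0.167² + 0.333² + 0.5² = 0.0278890 + 0.1108890 + 0.2500000 = 0.3887780 (working shown to 7 dp, full precision carried).
So 1/D = 2.572162, i.e. 2.5722 to 4 decimal places.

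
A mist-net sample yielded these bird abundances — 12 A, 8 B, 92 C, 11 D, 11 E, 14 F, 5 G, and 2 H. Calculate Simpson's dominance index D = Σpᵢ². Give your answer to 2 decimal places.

0.38

Total N = 12+8+92+11+11+14+5+2 = 155, so the proportions are 0.0774, 0.0516, 0.5935, 0.071, 0.071, 0.0903, 0.0323, 0.0129 (working shown to 4 dp, full precision carried).
D = 0.0774² + 0.0516² + 0.5935² + 0.071² + 0.071² + 0.0903² + 0.0323² + 0.0129² = 0.0060 + 0.0027 + 0.3523 + 0.0050 + 0.0050 + 0.0082 + 0.0010 + 0.0002 = 0.3804.
To 2 decimal places, D = 0.38.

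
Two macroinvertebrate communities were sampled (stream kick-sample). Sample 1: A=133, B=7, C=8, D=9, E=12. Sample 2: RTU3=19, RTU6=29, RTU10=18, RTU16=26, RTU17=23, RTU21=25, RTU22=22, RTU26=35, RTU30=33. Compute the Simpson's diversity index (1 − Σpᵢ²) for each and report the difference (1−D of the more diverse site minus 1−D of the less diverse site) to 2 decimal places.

Sample 1: N=169, proportions 0.7869822, 0.0414201, 0.0473373, 0.0532544, 0.0710059, giving 1−D = 0.3688246 (working shown to 7 dp, full precision carried).
Sample 2: N=230, proportions 0.0826087, 0.126087, 0.0782609, 0.1130435, 0.1, 0.1086957, 0.0956522, 0.1521739, 0.1434783, giving 1−D = 0.8836673.
Difference = |0.3688246 − 0.8836673| = 0.5148427, i.e. 0.51 to 2 decimal places.

0.51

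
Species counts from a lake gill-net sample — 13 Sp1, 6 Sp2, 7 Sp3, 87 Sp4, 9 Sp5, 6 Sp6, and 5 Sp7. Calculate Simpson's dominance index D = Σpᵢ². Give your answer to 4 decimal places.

Total N = 13+6+7+87+9+6+5 = 133, so the proportions are 0.097744, 0.045113, 0.052632, 0.654135, 0.067669, 0.045113, 0.037594 (working shown to 6 dp, full precision carried).
D = 0.097744² + 0.045113² + 0.052632² + 0.654135² + 0.067669² + 0.045113² + 0.037594² = 0.009554 + 0.002035 + 0.002770 + 0.427893 + 0.004579 + 0.002035 + 0.001413 = 0.450280.
To 4 decimal places, D = 0.4503.

0.4503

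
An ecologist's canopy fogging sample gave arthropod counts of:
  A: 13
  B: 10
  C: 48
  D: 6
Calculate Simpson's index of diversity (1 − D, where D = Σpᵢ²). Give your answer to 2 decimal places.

0.56

Total N = 13+10+48+6 = 77, so the proportions are 0.1688, 0.1299, 0.6234, 0.0779 (working shown to 4 dp, full precision carried).
D = 0.1688² + 0.1299² + 0.6234² + 0.0779² = 0.0285 + 0.0169 + 0.3886 + 0.0061 = 0.4400.
So 1 − D = 0.5600, i.e. 0.56 to 2 decimal places.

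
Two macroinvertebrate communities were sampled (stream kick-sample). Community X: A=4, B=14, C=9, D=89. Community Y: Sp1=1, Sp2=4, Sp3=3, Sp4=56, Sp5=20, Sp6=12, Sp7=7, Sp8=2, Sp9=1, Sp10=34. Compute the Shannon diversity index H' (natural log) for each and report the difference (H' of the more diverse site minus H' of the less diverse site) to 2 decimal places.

Community X: N=116, proportions 0.0345, 0.1207, 0.0776, 0.7672, giving H' = 0.7729 (working shown to 4 dp, full precision carried).
Community Y: N=140, proportions 0.0071, 0.0286, 0.0214, 0.4, 0.1429, 0.0857, 0.05, 0.0143, 0.0071, 0.2429, giving H' = 1.6638.
Difference = |0.7729 − 1.6638| = 0.8909, i.e. 0.89 to 2 decimal places.

0.89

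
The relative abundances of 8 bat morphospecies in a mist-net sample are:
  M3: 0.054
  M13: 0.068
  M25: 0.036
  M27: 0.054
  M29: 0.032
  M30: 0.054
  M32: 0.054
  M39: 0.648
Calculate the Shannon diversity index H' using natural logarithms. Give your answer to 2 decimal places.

Each pᵢ ln pᵢ term (working shown to 4 dp, full precision carried): 0.054×(-2.9188)=-0.1576, 0.068×(-2.6882)=-0.1828, 0.036×(-3.3242)=-0.1197, 0.054×(-2.9188)=-0.1576, 0.032×(-3.4420)=-0.1101, 0.054×(-2.9188)=-0.1576, 0.054×(-2.9188)=-0.1576, 0.648×(-0.4339)=-0.2811.
Sum = -1.3242, so H' = 1.32.

1.32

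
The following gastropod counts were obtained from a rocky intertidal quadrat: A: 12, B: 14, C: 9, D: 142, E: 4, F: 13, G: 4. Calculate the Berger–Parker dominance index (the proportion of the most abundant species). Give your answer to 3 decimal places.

Total N = 12+14+9+142+4+13+4 = 198, so the proportions are 0.06061, 0.07071, 0.04545, 0.71717, 0.0202, 0.06566, 0.0202 (working shown to 5 dp, full precision carried).
The largest proportion is 0.71717, i.e. d = 0.717 to 3 decimal places.

0.717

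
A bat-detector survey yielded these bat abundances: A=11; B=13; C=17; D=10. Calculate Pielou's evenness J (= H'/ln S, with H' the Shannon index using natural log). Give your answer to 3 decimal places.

Total N = 11+13+17+10 = 51, so the proportions are 0.21569, 0.2549, 0.33333, 0.19608 (working shown to 5 dp, full precision carried).
H' = −Σ pᵢ ln pᵢ = −((-0.33085) + (-0.34842) + (-0.36620) + (-0.31946)) = 1.36493.
With S = 4 species, ln S = 1.38629, so J = 1.36493/1.38629 = 0.98459, i.e. 0.985 to 3 decimal places.

0.985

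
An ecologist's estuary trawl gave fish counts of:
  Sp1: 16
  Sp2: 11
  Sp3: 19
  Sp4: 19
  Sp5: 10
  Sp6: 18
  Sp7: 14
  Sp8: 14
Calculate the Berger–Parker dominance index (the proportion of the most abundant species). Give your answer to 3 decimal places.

Total N = 16+11+19+19+10+18+14+14 = 121, so the proportions are 0.13223, 0.09091, 0.15702, 0.15702, 0.08264, 0.14876, 0.1157, 0.1157 (working shown to 5 dp, full precision carried).
The largest proportion is 0.15702, i.e. d = 0.157 to 3 decimal places.

0.157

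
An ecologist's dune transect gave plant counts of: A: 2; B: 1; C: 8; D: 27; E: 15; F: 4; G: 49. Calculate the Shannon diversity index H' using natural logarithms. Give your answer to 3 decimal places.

Total N = 2+1+8+27+15+4+49 = 106, so the proportions are 0.01887, 0.00943, 0.07547, 0.25472, 0.14151, 0.03774, 0.46226 (working shown to 5 dp, full precision carried).
Each pᵢ ln pᵢ term: 0.01887×(-3.97029)=-0.07491, 0.00943×(-4.66344)=-0.04399, 0.07547×(-2.58400)=-0.19502, 0.25472×(-1.36760)=-0.34835, 0.14151×(-1.95539)=-0.27671, 0.03774×(-3.27714)=-0.12367, 0.46226×(-0.77162)=-0.35669.
Sum = -1.41934, so H' = 1.419.

1.419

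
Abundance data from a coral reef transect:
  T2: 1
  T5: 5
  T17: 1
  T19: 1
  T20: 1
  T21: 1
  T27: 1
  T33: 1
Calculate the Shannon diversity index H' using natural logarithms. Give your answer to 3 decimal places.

1.814

Total N = 1+5+1+1+1+1+1+1 = 12, so the proportions are 0.08333, 0.41667, 0.08333, 0.08333, 0.08333, 0.08333, 0.08333, 0.08333 (working shown to 5 dp, full precision carried).
Each pᵢ ln pᵢ term: 0.08333×(-2.48491)=-0.20708, 0.41667×(-0.87547)=-0.36478, 0.08333×(-2.48491)=-0.20708, 0.08333×(-2.48491)=-0.20708, 0.08333×(-2.48491)=-0.20708, 0.08333×(-2.48491)=-0.20708, 0.08333×(-2.48491)=-0.20708, 0.08333×(-2.48491)=-0.20708.
Sum = -1.81431, so H' = 1.814.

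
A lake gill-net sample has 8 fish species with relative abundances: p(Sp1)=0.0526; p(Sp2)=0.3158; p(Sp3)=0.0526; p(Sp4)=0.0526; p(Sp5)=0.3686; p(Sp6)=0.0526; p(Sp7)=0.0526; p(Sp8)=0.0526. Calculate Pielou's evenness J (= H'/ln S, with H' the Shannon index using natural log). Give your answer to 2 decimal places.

H' = −Σ pᵢ ln pᵢ = −((-0.1549) + (-0.3640) + (-0.1549) + (-0.1549) + (-0.3679) + (-0.1549) + (-0.1549) + (-0.1549)) = 1.6613 (working shown to 4 dp, full precision carried).
With S = 8 species, ln S = 2.0794, so J = 1.6613/2.0794 = 0.7989, i.e. 0.80 to 2 decimal places.

0.80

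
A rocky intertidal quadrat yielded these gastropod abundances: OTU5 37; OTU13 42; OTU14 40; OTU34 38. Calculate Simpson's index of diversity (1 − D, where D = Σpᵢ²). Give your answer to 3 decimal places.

Total N = 37+42+40+38 = 157, so the proportions are 0.23567, 0.26752, 0.25478, 0.24204 (working shown to 5 dp, full precision carried).
D = 0.23567² + 0.26752² + 0.25478² + 0.24204² = 0.05554 + 0.07156 + 0.06491 + 0.05858 = 0.25060.
So 1 − D = 0.74940, i.e. 0.749 to 3 decimal places.

0.749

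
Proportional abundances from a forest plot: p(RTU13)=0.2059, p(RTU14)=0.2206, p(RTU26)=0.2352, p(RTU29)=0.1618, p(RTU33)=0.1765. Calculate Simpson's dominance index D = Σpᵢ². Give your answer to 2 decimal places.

0.20

D = 0.2059² + 0.2206² + 0.2352² + 0.1618² + 0.1765² = 0.0424 + 0.0487 + 0.0553 + 0.0262 + 0.0312 = 0.2037 (working shown to 4 dp, full precision carried).
To 2 decimal places, D = 0.20.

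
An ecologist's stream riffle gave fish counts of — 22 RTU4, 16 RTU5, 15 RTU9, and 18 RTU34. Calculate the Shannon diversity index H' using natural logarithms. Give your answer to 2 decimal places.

1.38

Total N = 22+16+15+18 = 71, so the proportions are 0.3099, 0.2254, 0.2113, 0.2535 (working shown to 4 dp, full precision carried).
Each pᵢ ln pᵢ term: 0.3099×(-1.1716)=-0.3630, 0.2254×(-1.4901)=-0.3358, 0.2113×(-1.5546)=-0.3284, 0.2535×(-1.3723)=-0.3479.
Sum = -1.3752, so H' = 1.38.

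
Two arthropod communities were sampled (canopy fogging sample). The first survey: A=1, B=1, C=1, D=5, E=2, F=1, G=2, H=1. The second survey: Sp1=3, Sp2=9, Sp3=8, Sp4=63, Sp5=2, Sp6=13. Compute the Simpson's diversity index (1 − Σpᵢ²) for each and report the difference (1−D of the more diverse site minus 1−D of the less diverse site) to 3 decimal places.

The first survey: N=14, proportions 0.071429, 0.071429, 0.071429, 0.357143, 0.142857, 0.071429, 0.142857, 0.071429, giving 1−D = 0.806122 (working shown to 6 dp, full precision carried).
The second survey: N=98, proportions 0.030612, 0.091837, 0.081633, 0.642857, 0.020408, 0.132653, giving 1−D = 0.552686.
Difference = |0.806122 − 0.552686| = 0.253436, i.e. 0.253 to 3 decimal places.

0.253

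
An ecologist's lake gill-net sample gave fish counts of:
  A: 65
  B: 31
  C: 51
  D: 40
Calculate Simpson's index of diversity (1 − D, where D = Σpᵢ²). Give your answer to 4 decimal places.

0.7316

Total N = 65+31+51+40 = 187, so the proportions are 0.347594, 0.165775, 0.272727, 0.213904 (working shown to 6 dp, full precision carried).
D = 0.347594² + 0.165775² + 0.272727² + 0.213904² = 0.120821 + 0.027481 + 0.074380 + 0.045755 = 0.268438.
So 1 − D = 0.731562, i.e. 0.7316 to 4 decimal places.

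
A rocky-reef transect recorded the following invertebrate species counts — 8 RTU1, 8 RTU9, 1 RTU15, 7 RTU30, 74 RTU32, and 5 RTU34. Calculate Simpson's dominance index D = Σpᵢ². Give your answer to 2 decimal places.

Total N = 8+8+1+7+74+5 = 103, so the proportions are 0.0777, 0.0777, 0.0097, 0.068, 0.7184, 0.0485 (working shown to 4 dp, full precision carried).
D = 0.0777² + 0.0777² + 0.0097² + 0.068² + 0.7184² + 0.0485² = 0.0060 + 0.0060 + 0.0001 + 0.0046 + 0.5162 + 0.0024 = 0.5353.
To 2 decimal places, D = 0.54.

0.54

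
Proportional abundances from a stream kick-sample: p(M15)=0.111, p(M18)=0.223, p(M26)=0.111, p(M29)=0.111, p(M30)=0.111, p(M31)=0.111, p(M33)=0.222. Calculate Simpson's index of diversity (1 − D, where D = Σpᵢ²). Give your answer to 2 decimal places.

0.84

D = 0.111² + 0.223² + 0.111² + 0.111² + 0.111² + 0.111² + 0.222² = 0.0123 + 0.0497 + 0.0123 + 0.0123 + 0.0123 + 0.0123 + 0.0493 = 0.1606 (working shown to 4 dp, full precision carried).
So 1 − D = 0.8394, i.e. 0.84 to 2 decimal places.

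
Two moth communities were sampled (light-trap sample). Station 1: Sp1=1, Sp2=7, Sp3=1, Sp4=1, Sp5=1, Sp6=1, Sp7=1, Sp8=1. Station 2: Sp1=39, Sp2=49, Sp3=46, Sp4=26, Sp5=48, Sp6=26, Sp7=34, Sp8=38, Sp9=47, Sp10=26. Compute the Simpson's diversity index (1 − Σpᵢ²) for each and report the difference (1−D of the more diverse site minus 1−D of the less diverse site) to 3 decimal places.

0.180

Station 1: N=14, proportions 0.07143, 0.5, 0.07143, 0.07143, 0.07143, 0.07143, 0.07143, 0.07143, giving 1−D = 0.71429 (working shown to 5 dp, full precision carried).
Station 2: N=379, proportions 0.1029, 0.12929, 0.12137, 0.0686, 0.12665, 0.0686, 0.08971, 0.10026, 0.12401, 0.0686, giving 1−D = 0.89433.
Difference = |0.71429 − 0.89433| = 0.18004, i.e. 0.180 to 3 decimal places.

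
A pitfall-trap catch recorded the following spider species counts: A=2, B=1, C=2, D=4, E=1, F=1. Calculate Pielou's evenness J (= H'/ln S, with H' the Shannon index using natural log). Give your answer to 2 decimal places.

0.92

Total N = 2+1+2+4+1+1 = 11, so the proportions are 0.1818, 0.0909, 0.1818, 0.3636, 0.0909, 0.0909 (working shown to 4 dp, full precision carried).
H' = −Σ pᵢ ln pᵢ = −((-0.3100) + (-0.2180) + (-0.3100) + (-0.3679) + (-0.2180) + (-0.2180)) = 1.6417.
With S = 6 species, ln S = 1.7918, so J = 1.6417/1.7918 = 0.9163, i.e. 0.92 to 2 decimal places.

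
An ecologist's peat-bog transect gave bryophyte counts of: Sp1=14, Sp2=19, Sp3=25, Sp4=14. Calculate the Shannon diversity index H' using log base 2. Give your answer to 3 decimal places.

Total N = 14+19+25+14 = 72, so the proportions are 0.19444, 0.26389, 0.34722, 0.19444 (working shown to 5 dp, full precision carried).
Each pᵢ log₂ pᵢ term: 0.19444×(-2.36257)=-0.45939, 0.26389×(-1.92200)=-0.50719, 0.34722×(-1.52607)=-0.52989, 0.19444×(-2.36257)=-0.45939.
Sum = -1.95586, so H' = 1.956.

1.956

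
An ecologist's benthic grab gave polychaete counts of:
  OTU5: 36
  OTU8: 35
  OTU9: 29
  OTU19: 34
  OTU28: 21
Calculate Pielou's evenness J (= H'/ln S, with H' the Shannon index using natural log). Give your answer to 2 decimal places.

Total N = 36+35+29+34+21 = 155, so the proportions are 0.2323, 0.2258, 0.1871, 0.2194, 0.1355 (working shown to 4 dp, full precision carried).
H' = −Σ pᵢ ln pᵢ = −((-0.3391) + (-0.3360) + (-0.3136) + (-0.3328) + (-0.2708)) = 1.5923.
With S = 5 species, ln S = 1.6094, so J = 1.5923/1.6094 = 0.9893, i.e. 0.99 to 2 decimal places.

0.99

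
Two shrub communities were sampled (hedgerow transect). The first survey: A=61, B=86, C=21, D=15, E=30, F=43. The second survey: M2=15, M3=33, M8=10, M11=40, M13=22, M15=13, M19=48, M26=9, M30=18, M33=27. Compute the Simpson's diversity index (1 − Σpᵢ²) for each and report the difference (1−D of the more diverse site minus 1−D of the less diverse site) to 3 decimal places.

The first survey: N=256, proportions 0.238281, 0.335938, 0.082031, 0.058594, 0.117188, 0.167969, giving 1−D = 0.778259 (working shown to 6 dp, full precision carried).
The second survey: N=235, proportions 0.06383, 0.140426, 0.042553, 0.170213, 0.093617, 0.055319, 0.204255, 0.038298, 0.076596, 0.114894, giving 1−D = 0.871344.
Difference = |0.778259 − 0.871344| = 0.093085, i.e. 0.093 to 3 decimal places.

0.093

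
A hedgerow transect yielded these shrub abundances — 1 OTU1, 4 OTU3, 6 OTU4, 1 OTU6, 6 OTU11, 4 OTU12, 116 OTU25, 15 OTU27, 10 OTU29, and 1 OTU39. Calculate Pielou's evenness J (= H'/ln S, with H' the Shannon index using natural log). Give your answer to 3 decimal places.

0.500

Total N = 1+4+6+1+6+4+116+15+10+1 = 164, so the proportions are 0.0061, 0.02439, 0.03659, 0.0061, 0.03659, 0.02439, 0.70732, 0.09146, 0.06098, 0.0061 (working shown to 5 dp, full precision carried).
H' = −Σ pᵢ ln pᵢ = −((-0.03110) + (-0.09057) + (-0.12103) + (-0.03110) + (-0.12103) + (-0.09057) + (-0.24493) + (-0.21876) + (-0.17057) + (-0.03110)) = 1.15075.
With S = 10 species, ln S = 2.30259, so J = 1.15075/2.30259 = 0.49977, i.e. 0.500 to 3 decimal places.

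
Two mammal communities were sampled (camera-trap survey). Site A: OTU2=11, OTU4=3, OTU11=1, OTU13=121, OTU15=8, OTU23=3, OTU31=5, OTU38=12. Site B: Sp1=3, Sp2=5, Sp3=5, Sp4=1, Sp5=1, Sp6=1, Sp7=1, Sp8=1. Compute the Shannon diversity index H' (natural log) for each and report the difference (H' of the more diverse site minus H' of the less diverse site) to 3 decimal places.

Site A: N=164, proportions 0.06707317, 0.01829268, 0.00609756, 0.73780488, 0.04878049, 0.01829268, 0.0304878, 0.07317073, giving H' = 1.02815436 (working shown to 8 dp, full precision carried).
Site B: N=18, proportions 0.16666667, 0.27777778, 0.27777778, 0.05555556, 0.05555556, 0.05555556, 0.05555556, 0.05555556, giving H' = 1.81313754.
Difference = |1.02815436 − 1.81313754| = 0.78498318, i.e. 0.785 to 3 decimal places.

0.785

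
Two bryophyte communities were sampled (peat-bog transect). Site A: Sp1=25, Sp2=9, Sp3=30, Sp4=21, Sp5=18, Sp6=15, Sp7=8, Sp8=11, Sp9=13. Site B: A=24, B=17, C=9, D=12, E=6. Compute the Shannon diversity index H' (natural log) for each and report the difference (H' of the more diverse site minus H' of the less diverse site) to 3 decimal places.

Site A: N=150, proportions 0.16667, 0.06, 0.2, 0.14, 0.12, 0.1, 0.05333, 0.07333, 0.08667, giving H' = 2.10916 (working shown to 5 dp, full precision carried).
Site B: N=68, proportions 0.35294, 0.25, 0.13235, 0.17647, 0.08824, giving H' = 1.50212.
Difference = |2.10916 − 1.50212| = 0.60704, i.e. 0.607 to 3 decimal places.

0.607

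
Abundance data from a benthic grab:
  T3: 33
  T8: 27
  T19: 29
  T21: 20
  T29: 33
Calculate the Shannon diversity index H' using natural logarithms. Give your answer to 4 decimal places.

Total N = 33+27+29+20+33 = 142, so the proportions are 0.232394, 0.190141, 0.204225, 0.140845, 0.232394 (working shown to 6 dp, full precision carried).
Each pᵢ ln pᵢ term: 0.232394×(-1.459319)=-0.339138, 0.190141×(-1.659990)=-0.315632, 0.204225×(-1.588531)=-0.324418, 0.140845×(-1.960095)=-0.276070, 0.232394×(-1.459319)=-0.339138.
Sum = -1.594395, so H' = 1.5944.

1.5944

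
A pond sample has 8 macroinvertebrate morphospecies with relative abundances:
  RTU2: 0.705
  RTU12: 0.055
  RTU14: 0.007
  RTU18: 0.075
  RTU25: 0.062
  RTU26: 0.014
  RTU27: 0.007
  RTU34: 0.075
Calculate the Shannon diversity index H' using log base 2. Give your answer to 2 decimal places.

1.58

Each pᵢ log₂ pᵢ term (working shown to 4 dp, full precision carried): 0.705×(-0.5043)=-0.3555, 0.055×(-4.1844)=-0.2301, 0.007×(-7.1584)=-0.0501, 0.075×(-3.7370)=-0.2803, 0.062×(-4.0116)=-0.2487, 0.014×(-6.1584)=-0.0862, 0.007×(-7.1584)=-0.0501, 0.075×(-3.7370)=-0.2803.
Sum = -1.5814, so H' = 1.58.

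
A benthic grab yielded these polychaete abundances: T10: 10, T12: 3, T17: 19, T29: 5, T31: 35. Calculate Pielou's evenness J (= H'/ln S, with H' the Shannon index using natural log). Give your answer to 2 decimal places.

0.80

Total N = 10+3+19+5+35 = 72, so the proportions are 0.1389, 0.0417, 0.2639, 0.0694, 0.4861 (working shown to 4 dp, full precision carried).
H' = −Σ pᵢ ln pᵢ = −((-0.2742) + (-0.1324) + (-0.3516) + (-0.1852) + (-0.3506)) = 1.2940.
With S = 5 species, ln S = 1.6094, so J = 1.2940/1.6094 = 0.8040, i.e. 0.80 to 2 decimal places.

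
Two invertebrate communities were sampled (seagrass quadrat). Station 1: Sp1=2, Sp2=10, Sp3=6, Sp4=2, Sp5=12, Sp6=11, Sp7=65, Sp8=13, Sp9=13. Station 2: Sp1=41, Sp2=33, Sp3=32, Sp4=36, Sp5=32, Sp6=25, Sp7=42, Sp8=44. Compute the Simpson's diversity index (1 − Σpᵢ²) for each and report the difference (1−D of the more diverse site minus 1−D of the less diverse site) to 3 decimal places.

Station 1: N=134, proportions 0.01493, 0.07463, 0.04478, 0.01493, 0.08955, 0.08209, 0.48507, 0.09701, 0.09701, giving 1−D = 0.72310 (working shown to 5 dp, full precision carried).
Station 2: N=285, proportions 0.14386, 0.11579, 0.11228, 0.12632, 0.11228, 0.08772, 0.14737, 0.15439, giving 1−D = 0.87148.
Difference = |0.72310 − 0.87148| = 0.14838, i.e. 0.148 to 3 decimal places.

0.148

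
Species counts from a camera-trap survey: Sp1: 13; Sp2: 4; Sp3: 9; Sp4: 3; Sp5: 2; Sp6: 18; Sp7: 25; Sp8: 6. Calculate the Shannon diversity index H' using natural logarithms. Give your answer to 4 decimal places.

Total N = 13+4+9+3+2+18+25+6 = 80, so the proportions are 0.1625, 0.05, 0.1125, 0.0375, 0.025, 0.225, 0.3125, 0.075 (working shown to 6 dp, full precision carried).
Each pᵢ ln pᵢ term: 0.1625×(-1.817077)=-0.295275, 0.05×(-2.995732)=-0.149787, 0.1125×(-2.184802)=-0.245790, 0.0375×(-3.283414)=-0.123128, 0.025×(-3.688879)=-0.092222, 0.225×(-1.491655)=-0.335622, 0.3125×(-1.163151)=-0.363485, 0.075×(-2.590267)=-0.194270.
Sum = -1.799579, so H' = 1.7996.

1.7996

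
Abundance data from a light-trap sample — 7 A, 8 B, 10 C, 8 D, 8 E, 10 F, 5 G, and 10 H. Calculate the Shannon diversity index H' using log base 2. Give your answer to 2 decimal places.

2.97

Total N = 7+8+10+8+8+10+5+10 = 66, so the proportions are 0.1061, 0.1212, 0.1515, 0.1212, 0.1212, 0.1515, 0.0758, 0.1515 (working shown to 4 dp, full precision carried).
Each pᵢ log₂ pᵢ term: 0.1061×(-3.2370)=-0.3433, 0.1212×(-3.0444)=-0.3690, 0.1515×(-2.7225)=-0.4125, 0.1212×(-3.0444)=-0.3690, 0.1212×(-3.0444)=-0.3690, 0.1515×(-2.7225)=-0.4125, 0.0758×(-3.7225)=-0.2820, 0.1515×(-2.7225)=-0.4125.
Sum = -2.9699, so H' = 2.97.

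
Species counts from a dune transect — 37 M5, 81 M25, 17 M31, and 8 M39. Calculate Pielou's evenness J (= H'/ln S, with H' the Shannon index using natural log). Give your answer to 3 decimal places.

Total N = 37+81+17+8 = 143, so the proportions are 0.25874, 0.56643, 0.11888, 0.05594 (working shown to 5 dp, full precision carried).
H' = −Σ pᵢ ln pᵢ = −((-0.34980) + (-0.32196) + (-0.25317) + (-0.16131)) = 1.08624.
With S = 4 species, ln S = 1.38629, so J = 1.08624/1.38629 = 0.78356, i.e. 0.784 to 3 decimal places.

0.784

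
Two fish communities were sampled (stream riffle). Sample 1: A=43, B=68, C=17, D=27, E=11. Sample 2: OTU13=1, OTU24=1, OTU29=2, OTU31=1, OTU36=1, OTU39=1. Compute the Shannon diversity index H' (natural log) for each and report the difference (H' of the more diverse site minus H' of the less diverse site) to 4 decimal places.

0.3238

Sample 1: N=166, proportions 0.259036, 0.409639, 0.10241, 0.162651, 0.066265, giving H' = 1.424113 (working shown to 6 dp, full precision carried).
Sample 2: N=7, proportions 0.142857, 0.142857, 0.285714, 0.142857, 0.142857, 0.142857, giving H' = 1.747868.
Difference = |1.424113 − 1.747868| = 0.323755, i.e. 0.3238 to 4 decimal places.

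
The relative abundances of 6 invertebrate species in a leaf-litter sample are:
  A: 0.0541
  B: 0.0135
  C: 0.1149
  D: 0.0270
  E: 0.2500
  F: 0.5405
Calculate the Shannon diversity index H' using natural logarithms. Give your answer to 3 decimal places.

Each pᵢ ln pᵢ term (working shown to 5 dp, full precision carried): 0.0541×(-2.91692)=-0.15781, 0.0135×(-4.30507)=-0.05812, 0.1149×(-2.16369)=-0.24861, 0.027×(-3.61192)=-0.09752, 0.25×(-1.38629)=-0.34657, 0.5405×(-0.61526)=-0.33255.
Sum = -1.24118, so H' = 1.241.

1.241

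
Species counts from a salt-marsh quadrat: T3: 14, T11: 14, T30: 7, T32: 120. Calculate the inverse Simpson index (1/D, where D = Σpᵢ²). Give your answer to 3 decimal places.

1.619

Total N = 14+14+7+120 = 155, so the proportions are 0.090323, 0.090323, 0.045161, 0.774194 (working shown to 6 dp, full precision carried).
D = 0.090323² + 0.090323² + 0.045161² + 0.774194² = 0.008158 + 0.008158 + 0.002040 + 0.599376 = 0.617732.
So 1/D = 1.61883, i.e. 1.619 to 3 decimal places.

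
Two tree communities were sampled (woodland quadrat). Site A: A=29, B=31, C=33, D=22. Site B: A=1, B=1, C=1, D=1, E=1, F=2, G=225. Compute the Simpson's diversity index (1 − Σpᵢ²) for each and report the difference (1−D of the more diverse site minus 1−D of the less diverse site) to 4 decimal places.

0.6855

Site A: N=115, proportions 0.2521739, 0.2695652, 0.2869565, 0.1913043, giving 1−D = 0.7448015 (working shown to 7 dp, full precision carried).
Site B: N=232, proportions 0.0043103, 0.0043103, 0.0043103, 0.0043103, 0.0043103, 0.0086207, 0.9698276, giving 1−D = 0.0592672.
Difference = |0.7448015 − 0.0592672| = 0.6855343, i.e. 0.6855 to 4 decimal places.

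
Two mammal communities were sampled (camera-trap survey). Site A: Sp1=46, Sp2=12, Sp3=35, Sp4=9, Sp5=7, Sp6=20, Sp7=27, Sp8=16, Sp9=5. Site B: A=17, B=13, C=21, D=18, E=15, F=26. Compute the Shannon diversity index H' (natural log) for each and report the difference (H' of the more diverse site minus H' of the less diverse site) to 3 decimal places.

0.218

Site A: N=177, proportions 0.259887, 0.067797, 0.19774, 0.050847, 0.039548, 0.112994, 0.152542, 0.090395, 0.028249, giving H' = 1.983603 (working shown to 6 dp, full precision carried).
Site B: N=110, proportions 0.154545, 0.118182, 0.190909, 0.163636, 0.136364, 0.236364, giving H' = 1.765918.
Difference = |1.983603 − 1.765918| = 0.217685, i.e. 0.218 to 3 decimal places.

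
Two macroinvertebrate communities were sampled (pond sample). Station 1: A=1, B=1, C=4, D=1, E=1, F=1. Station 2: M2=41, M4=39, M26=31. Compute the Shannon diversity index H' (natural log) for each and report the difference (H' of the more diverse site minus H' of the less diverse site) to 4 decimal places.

Station 1: N=9, proportions 0.111111, 0.111111, 0.444444, 0.111111, 0.111111, 0.111111, giving H' = 1.581094 (working shown to 6 dp, full precision carried).
Station 2: N=111, proportions 0.369369, 0.351351, 0.279279, giving H' = 1.091612.
Difference = |1.581094 − 1.091612| = 0.489482, i.e. 0.4895 to 4 decimal places.

0.4895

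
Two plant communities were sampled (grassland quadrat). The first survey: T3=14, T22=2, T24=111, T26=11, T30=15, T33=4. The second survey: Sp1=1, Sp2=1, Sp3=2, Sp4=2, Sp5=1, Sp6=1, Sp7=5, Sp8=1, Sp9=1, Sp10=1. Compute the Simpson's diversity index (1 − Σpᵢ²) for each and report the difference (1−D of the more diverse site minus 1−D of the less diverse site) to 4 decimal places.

The first survey: N=157, proportions 0.089172, 0.012739, 0.707006, 0.070064, 0.095541, 0.025478, giving 1−D = 0.477342 (working shown to 6 dp, full precision carried).
The second survey: N=16, proportions 0.0625, 0.0625, 0.125, 0.125, 0.0625, 0.0625, 0.3125, 0.0625, 0.0625, 0.0625, giving 1−D = 0.843750.
Difference = |0.477342 − 0.843750| = 0.366408, i.e. 0.3664 to 4 decimal places.

0.3664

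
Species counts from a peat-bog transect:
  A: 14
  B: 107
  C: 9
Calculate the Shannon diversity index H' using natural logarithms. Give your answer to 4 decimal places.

0.5851

Total N = 14+107+9 = 130, so the proportions are 0.107692, 0.823077, 0.069231 (working shown to 6 dp, full precision carried).
Each pᵢ ln pᵢ term: 0.107692×(-2.228477)=-0.239990, 0.823077×(-0.194706)=-0.160258, 0.069231×(-2.670310)=-0.184868.
Sum = -0.585115, so H' = 0.5851.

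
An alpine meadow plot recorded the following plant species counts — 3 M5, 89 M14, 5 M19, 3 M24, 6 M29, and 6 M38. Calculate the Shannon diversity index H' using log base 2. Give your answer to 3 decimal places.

Total N = 3+89+5+3+6+6 = 112, so the proportions are 0.02679, 0.79464, 0.04464, 0.02679, 0.05357, 0.05357 (working shown to 5 dp, full precision carried).
Each pᵢ log₂ pᵢ term: 0.02679×(-5.22239)=-0.13989, 0.79464×(-0.33162)=-0.26352, 0.04464×(-4.48543)=-0.20024, 0.02679×(-5.22239)=-0.13989, 0.05357×(-4.22239)=-0.22620, 0.05357×(-4.22239)=-0.22620.
Sum = -1.19593, so H' = 1.196.

1.196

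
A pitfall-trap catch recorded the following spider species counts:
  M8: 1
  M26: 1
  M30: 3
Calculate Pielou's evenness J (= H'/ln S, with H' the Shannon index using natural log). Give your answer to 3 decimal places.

Total N = 1+1+3 = 5, so the proportions are 0.2, 0.2, 0.6 (working shown to 5 dp, full precision carried).
H' = −Σ pᵢ ln pᵢ = −((-0.32189) + (-0.32189) + (-0.30650)) = 0.95027.
With S = 3 species, ln S = 1.09861, so J = 0.95027/1.09861 = 0.86497, i.e. 0.865 to 3 decimal places.

0.865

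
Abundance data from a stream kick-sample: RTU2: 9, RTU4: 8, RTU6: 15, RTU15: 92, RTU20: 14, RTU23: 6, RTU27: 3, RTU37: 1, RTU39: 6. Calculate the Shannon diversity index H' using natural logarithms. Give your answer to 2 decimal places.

Total N = 9+8+15+92+14+6+3+1+6 = 154, so the proportions are 0.0584, 0.0519, 0.0974, 0.5974, 0.0909, 0.039, 0.0195, 0.0065, 0.039 (working shown to 4 dp, full precision carried).
Each pᵢ ln pᵢ term: 0.0584×(-2.8397)=-0.1660, 0.0519×(-2.9575)=-0.1536, 0.0974×(-2.3289)=-0.2268, 0.5974×(-0.5152)=-0.3078, 0.0909×(-2.3979)=-0.2180, 0.039×(-3.2452)=-0.1264, 0.0195×(-3.9383)=-0.0767, 0.0065×(-5.0370)=-0.0327, 0.039×(-3.2452)=-0.1264.
Sum = -1.4345, so H' = 1.43.

1.43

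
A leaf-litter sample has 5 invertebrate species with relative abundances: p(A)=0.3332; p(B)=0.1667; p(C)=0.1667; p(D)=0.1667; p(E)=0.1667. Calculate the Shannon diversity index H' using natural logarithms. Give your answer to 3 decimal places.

1.561

Each pᵢ ln pᵢ term (working shown to 5 dp, full precision carried): 0.3332×(-1.09901)=-0.36619, 0.1667×(-1.79156)=-0.29865, 0.1667×(-1.79156)=-0.29865, 0.1667×(-1.79156)=-0.29865, 0.1667×(-1.79156)=-0.29865.
Sum = -1.56080, so H' = 1.561.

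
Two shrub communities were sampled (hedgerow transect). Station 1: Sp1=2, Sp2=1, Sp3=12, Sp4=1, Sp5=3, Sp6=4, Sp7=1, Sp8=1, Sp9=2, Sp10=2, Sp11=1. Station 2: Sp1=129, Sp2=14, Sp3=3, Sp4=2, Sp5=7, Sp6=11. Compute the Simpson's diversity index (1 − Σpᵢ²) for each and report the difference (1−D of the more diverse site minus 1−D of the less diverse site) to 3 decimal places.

Station 1: N=30, proportions 0.06667, 0.03333, 0.4, 0.03333, 0.1, 0.13333, 0.03333, 0.03333, 0.06667, 0.06667, 0.03333, giving 1−D = 0.79333 (working shown to 5 dp, full precision carried).
Station 2: N=166, proportions 0.77711, 0.08434, 0.01807, 0.01205, 0.04217, 0.06627, giving 1−D = 0.38235.
Difference = |0.79333 − 0.38235| = 0.41098, i.e. 0.411 to 3 decimal places.

0.411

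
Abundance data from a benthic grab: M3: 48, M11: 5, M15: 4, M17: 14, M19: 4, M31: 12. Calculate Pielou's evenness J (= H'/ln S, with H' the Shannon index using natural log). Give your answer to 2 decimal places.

0.75

Total N = 48+5+4+14+4+12 = 87, so the proportions are 0.5517, 0.0575, 0.046, 0.1609, 0.046, 0.1379 (working shown to 4 dp, full precision carried).
H' = −Σ pᵢ ln pᵢ = −((-0.3281) + (-0.1642) + (-0.1416) + (-0.2940) + (-0.1416) + (-0.2732)) = 1.3427.
With S = 6 species, ln S = 1.7918, so J = 1.3427/1.7918 = 0.7494, i.e. 0.75 to 2 decimal places.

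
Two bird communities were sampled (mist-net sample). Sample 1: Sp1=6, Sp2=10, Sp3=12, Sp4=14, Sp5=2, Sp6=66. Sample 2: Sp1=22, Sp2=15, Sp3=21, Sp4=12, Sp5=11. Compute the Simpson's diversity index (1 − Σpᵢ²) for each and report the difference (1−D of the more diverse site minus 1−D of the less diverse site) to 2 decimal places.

0.18

Sample 1: N=110, proportions 0.0545, 0.0909, 0.1091, 0.1273, 0.0182, 0.6, giving 1−D = 0.6003 (working shown to 4 dp, full precision carried).
Sample 2: N=81, proportions 0.2716, 0.1852, 0.2593, 0.1481, 0.1358, giving 1−D = 0.7843.
Difference = |0.6003 − 0.7843| = 0.1840, i.e. 0.18 to 2 decimal places.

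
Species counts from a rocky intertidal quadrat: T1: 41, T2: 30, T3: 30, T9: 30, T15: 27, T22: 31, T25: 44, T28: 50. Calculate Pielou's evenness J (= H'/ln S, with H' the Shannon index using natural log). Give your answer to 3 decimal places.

0.989

Total N = 41+30+30+30+27+31+44+50 = 283, so the proportions are 0.14488, 0.10601, 0.10601, 0.10601, 0.09541, 0.10954, 0.15548, 0.17668 (working shown to 5 dp, full precision carried).
H' = −Σ pᵢ ln pᵢ = −((-0.27988) + (-0.23791) + (-0.23791) + (-0.23791) + (-0.22417) + (-0.24224) + (-0.28938) + (-0.30626)) = 2.05566.
With S = 8 species, ln S = 2.07944, so J = 2.05566/2.07944 = 0.98856, i.e. 0.989 to 3 decimal places.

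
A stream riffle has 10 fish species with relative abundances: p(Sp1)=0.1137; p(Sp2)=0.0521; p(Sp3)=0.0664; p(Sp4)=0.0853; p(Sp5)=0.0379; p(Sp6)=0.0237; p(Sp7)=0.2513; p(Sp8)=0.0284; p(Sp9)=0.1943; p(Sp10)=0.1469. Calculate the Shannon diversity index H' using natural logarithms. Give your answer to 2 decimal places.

Each pᵢ ln pᵢ term (working shown to 4 dp, full precision carried): 0.1137×(-2.1742)=-0.2472, 0.0521×(-2.9546)=-0.1539, 0.0664×(-2.7121)=-0.1801, 0.0853×(-2.4616)=-0.2100, 0.0379×(-3.2728)=-0.1240, 0.0237×(-3.7423)=-0.0887, 0.2513×(-1.3811)=-0.3471, 0.0284×(-3.5614)=-0.1011, 0.1943×(-1.6384)=-0.3183, 0.1469×(-1.9180)=-0.2818.
Sum = -2.0522, so H' = 2.05.

2.05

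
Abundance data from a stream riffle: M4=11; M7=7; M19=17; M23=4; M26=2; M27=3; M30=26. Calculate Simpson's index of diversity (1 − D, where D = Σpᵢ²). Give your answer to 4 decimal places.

0.7624

Total N = 11+7+17+4+2+3+26 = 70, so the proportions are 0.157143, 0.1, 0.242857, 0.057143, 0.028571, 0.042857, 0.371429 (working shown to 6 dp, full precision carried).
D = 0.157143² + 0.1² + 0.242857² + 0.057143² + 0.028571² + 0.042857² + 0.371429² = 0.024694 + 0.010000 + 0.058980 + 0.003265 + 0.000816 + 0.001837 + 0.137959 = 0.237551.
So 1 − D = 0.762449, i.e. 0.7624 to 4 decimal places.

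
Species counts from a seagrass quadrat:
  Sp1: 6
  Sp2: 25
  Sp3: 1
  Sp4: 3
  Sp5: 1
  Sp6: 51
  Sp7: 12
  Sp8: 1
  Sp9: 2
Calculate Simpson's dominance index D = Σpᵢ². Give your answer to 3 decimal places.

0.329

Total N = 6+25+1+3+1+51+12+1+2 = 102, so the proportions are 0.05882, 0.2451, 0.0098, 0.02941, 0.0098, 0.5, 0.11765, 0.0098, 0.01961 (working shown to 5 dp, full precision carried).
D = 0.05882² + 0.2451² + 0.0098² + 0.02941² + 0.0098² + 0.5² + 0.11765² + 0.0098² + 0.01961² = 0.00346 + 0.06007 + 0.00010 + 0.00087 + 0.00010 + 0.25000 + 0.01384 + 0.00010 + 0.00038 = 0.32891.
To 3 decimal places, D = 0.329.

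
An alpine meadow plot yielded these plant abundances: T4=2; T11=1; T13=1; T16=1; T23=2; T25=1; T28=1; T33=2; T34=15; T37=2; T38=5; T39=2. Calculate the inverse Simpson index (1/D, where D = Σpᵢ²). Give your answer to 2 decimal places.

Total N = 2+1+1+1+2+1+1+2+15+2+5+2 = 35, so the proportions are 0.057143, 0.028571, 0.028571, 0.028571, 0.057143, 0.028571, 0.028571, 0.057143, 0.428571, 0.057143, 0.142857, 0.057143 (working shown to 6 dp, full precision carried).
D = 0.057143² + 0.028571² + 0.028571² + 0.028571² + 0.057143² + 0.028571² + 0.028571² + 0.057143² + 0.428571² + 0.057143² + 0.142857² + 0.057143² = 0.003265 + 0.000816 + 0.000816 + 0.000816 + 0.003265 + 0.000816 + 0.000816 + 0.003265 + 0.183673 + 0.003265 + 0.020408 + 0.003265 = 0.224490.
So 1/D = 4.4545, i.e. 4.45 to 2 decimal places.

4.45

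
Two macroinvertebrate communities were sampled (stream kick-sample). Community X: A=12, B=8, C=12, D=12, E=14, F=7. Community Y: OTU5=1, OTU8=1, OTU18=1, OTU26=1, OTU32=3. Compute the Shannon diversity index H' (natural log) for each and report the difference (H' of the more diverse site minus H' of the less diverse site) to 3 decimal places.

0.289

Community X: N=65, proportions 0.18462, 0.12308, 0.18462, 0.18462, 0.21538, 0.10769, giving H' = 1.76423 (working shown to 5 dp, full precision carried).
Community Y: N=7, proportions 0.14286, 0.14286, 0.14286, 0.14286, 0.42857, giving H' = 1.47508.
Difference = |1.76423 − 1.47508| = 0.28915, i.e. 0.289 to 3 decimal places.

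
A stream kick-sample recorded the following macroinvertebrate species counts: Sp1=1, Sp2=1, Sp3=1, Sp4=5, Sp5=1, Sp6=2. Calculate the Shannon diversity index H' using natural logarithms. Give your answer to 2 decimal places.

1.54

Total N = 1+1+1+5+1+2 = 11, so the proportions are 0.0909, 0.0909, 0.0909, 0.4545, 0.0909, 0.1818 (working shown to 4 dp, full precision carried).
Each pᵢ ln pᵢ term: 0.0909×(-2.3979)=-0.2180, 0.0909×(-2.3979)=-0.2180, 0.0909×(-2.3979)=-0.2180, 0.4545×(-0.7885)=-0.3584, 0.0909×(-2.3979)=-0.2180, 0.1818×(-1.7047)=-0.3100.
Sum = -1.5403, so H' = 1.54.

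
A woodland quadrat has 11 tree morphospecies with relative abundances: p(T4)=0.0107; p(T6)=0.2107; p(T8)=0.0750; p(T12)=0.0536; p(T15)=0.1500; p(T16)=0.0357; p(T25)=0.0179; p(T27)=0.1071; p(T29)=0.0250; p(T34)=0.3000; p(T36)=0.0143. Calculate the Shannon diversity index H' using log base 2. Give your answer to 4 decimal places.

Each pᵢ log₂ pᵢ term (working shown to 6 dp, full precision carried): 0.0107×(-6.546245)=-0.070045, 0.2107×(-2.246738)=-0.473388, 0.075×(-3.736966)=-0.280272, 0.0536×(-4.221623)=-0.226279, 0.15×(-2.736966)=-0.410545, 0.0357×(-4.807932)=-0.171643, 0.0179×(-5.803897)=-0.103890, 0.1071×(-3.222970)=-0.345180, 0.025×(-5.321928)=-0.133048, 0.3×(-1.736966)=-0.521090, 0.0143×(-6.127841)=-0.087628.
Sum = -2.823008, so H' = 2.8230.

2.8230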